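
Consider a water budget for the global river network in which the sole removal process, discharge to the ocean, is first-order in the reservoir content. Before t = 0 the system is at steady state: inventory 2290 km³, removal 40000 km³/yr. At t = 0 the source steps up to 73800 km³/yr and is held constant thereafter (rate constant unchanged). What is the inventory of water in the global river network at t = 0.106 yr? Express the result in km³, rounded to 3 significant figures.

The sink rate constant is k = F₀/M₀ = 40000/2290 = 17.47 yr⁻¹.
Solving dM/dt = F₁ − kM with M(0) = M₀ gives M(t) = F₁/k + (M₀ − F₁/k)·e^(−kt).
F₁/k = 73800/17.47 = 4225.1 km³; kt = 17.47 × 0.106 = 1.852, e^(−kt) = 0.1570.
M(0.106) = 4225.1 + (2290 − 4225.1) × 0.1570 = 4225.1 − 303.8 = 3921.3 km³.

3920 km³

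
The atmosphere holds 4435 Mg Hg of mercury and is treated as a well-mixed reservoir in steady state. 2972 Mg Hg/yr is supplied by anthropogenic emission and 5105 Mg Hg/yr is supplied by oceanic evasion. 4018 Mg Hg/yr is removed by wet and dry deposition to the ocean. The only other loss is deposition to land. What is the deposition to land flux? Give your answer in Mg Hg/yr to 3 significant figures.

At steady state ΣF_in = ΣF_out.
ΣF_in = 2972 + 5105 = 8077.0 Mg Hg/yr.
Deposition to land flux = ΣF_in − (4018) = 8077.0 − 4018 = 4059 Mg Hg/yr.

4060 Mg Hg/yr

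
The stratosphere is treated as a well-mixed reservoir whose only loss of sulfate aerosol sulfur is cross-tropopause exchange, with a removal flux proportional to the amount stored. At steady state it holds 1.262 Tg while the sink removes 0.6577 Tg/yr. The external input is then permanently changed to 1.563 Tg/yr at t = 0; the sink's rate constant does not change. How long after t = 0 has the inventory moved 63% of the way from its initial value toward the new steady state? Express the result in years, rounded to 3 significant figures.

τ = M₀/F₀ = 1.262/0.6577 = 1.919 yr.
The remaining gap fraction is e^(−t/τ); 63% covered ⇒ e^(−t/τ) = 0.370.
t = −τ ln(0.370) = 1.919 × 0.9943 = 1.908 yr.

1.91 yr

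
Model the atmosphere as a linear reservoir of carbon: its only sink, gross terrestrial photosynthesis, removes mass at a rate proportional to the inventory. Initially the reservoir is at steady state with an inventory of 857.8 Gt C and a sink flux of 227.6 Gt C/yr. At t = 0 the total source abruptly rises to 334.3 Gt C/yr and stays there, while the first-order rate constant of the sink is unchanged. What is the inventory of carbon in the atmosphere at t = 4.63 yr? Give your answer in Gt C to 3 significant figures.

1140 Gt C

The sink rate constant is k = F₀/M₀ = 227.6/857.8 = 0.2653 yr⁻¹.
Solving dM/dt = F₁ − kM with M(0) = M₀ gives M(t) = F₁/k + (M₀ − F₁/k)·e^(−kt).
F₁/k = 334.3/0.2653 = 1259.9 Gt C; kt = 0.2653 × 4.63 = 1.228, e^(−kt) = 0.2927.
M(4.63) = 1259.9 + (857.8 − 1259.9) × 0.2927 = 1259.9 − 117.7 = 1142.2 Gt C.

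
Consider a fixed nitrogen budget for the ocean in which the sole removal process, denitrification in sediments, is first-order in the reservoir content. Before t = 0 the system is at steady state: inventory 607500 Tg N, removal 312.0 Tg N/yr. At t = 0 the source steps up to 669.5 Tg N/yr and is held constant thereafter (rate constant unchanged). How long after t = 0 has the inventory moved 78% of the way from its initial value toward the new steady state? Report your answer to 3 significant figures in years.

2950 yr

τ = M₀/F₀ = 607500/312.0 = 1947 yr.
The remaining gap fraction is e^(−t/τ); 78% covered ⇒ e^(−t/τ) = 0.220.
t = −τ ln(0.220) = 1947 × 1.514 = 2948 yr.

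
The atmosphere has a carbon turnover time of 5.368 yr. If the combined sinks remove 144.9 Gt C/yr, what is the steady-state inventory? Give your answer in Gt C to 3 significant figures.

778 Gt C

τ = M/F ⇒ M = τ × F = 5.368 × 144.9 = 777.8 Gt C.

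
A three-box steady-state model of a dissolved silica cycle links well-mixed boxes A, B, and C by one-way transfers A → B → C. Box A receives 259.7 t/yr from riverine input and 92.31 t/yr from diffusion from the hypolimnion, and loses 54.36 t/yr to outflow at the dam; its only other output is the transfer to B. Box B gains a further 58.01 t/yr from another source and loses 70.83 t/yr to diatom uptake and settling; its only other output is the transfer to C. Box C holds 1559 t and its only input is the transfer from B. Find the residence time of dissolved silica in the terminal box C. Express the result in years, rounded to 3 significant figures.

Box A: F(A→B) = (259.7 + 92.31) − 54.36 = 297.65 t/yr.
Box B: F(B→C) = (297.65 + 58.01) − 70.83 = 284.83 t/yr.
Box C throughput = its input = 284.83 t/yr; τ = 1559 / 284.83 = 5.473 yr.

5.47 yr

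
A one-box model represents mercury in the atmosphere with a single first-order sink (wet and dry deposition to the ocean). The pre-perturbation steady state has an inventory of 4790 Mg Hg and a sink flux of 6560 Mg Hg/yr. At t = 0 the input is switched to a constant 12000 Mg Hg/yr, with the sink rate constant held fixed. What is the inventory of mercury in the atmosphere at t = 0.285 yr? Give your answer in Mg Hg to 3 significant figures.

Residence time τ = M₀/F₀ = 0.7302 yr. The eventual steady state is M_∞ = M₀·(F₁/F₀) = 4790 × 12000/6560 = 8762.2 Mg Hg.
The anomaly ΔM(t) = M(t) − M_∞ decays as ΔM₀·e^(−t/τ) with ΔM₀ = 4790 − 8762.2 = −3972 Mg Hg.
At t = 0.285 yr, e^(−t/τ) = e^(−0.3903) = 0.6768, so ΔM = −2689 Mg Hg and M = 8762.2 − 2689 = 6073.6 Mg Hg.

6070 Mg Hg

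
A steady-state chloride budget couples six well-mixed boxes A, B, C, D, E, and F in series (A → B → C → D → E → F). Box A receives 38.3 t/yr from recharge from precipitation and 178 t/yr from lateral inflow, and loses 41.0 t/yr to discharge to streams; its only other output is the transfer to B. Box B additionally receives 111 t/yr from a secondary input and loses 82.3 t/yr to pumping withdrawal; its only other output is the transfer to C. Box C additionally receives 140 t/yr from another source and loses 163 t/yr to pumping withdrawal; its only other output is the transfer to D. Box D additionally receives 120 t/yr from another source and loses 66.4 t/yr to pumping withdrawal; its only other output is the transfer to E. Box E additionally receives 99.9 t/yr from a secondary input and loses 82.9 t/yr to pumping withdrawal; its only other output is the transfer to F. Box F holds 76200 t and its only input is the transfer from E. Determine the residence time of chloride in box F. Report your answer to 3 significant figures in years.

Box A: F(A→B) = (38.3 + 178) − 41.0 = 175.30 t/yr.
Box B: F(B→C) = (175.30 + 111) − 82.3 = 204.00 t/yr.
Box C: F(C→D) = (204.00 + 140) − 163 = 181.00 t/yr.
Box D: F(D→E) = (181.00 + 120) − 66.4 = 234.60 t/yr.
Box E: F(E→F) = (234.60 + 99.9) − 82.9 = 251.60 t/yr.
Box F throughput = its input = 251.60 t/yr; τ = 76200 / 251.60 = 302.9 yr.

303 yr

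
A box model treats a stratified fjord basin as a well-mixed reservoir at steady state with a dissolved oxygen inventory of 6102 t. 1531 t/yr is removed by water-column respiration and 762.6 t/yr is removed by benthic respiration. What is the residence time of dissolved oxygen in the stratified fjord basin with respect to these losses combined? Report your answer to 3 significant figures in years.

Total removal = 1531 + 762.6 = 2293.6 t/yr.
τ = M / ΣF_out = 6102 / 2293.6 = 2.660 yr.

2.66 yr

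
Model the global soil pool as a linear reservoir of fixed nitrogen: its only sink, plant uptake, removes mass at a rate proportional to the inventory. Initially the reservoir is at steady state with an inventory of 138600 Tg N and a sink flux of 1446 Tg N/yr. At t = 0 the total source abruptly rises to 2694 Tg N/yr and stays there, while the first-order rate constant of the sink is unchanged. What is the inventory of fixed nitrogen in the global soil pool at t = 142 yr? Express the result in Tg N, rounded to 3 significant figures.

231000 Tg N

Residence time τ = M₀/F₀ = 95.85 yr. The eventual steady state is M_∞ = M₀·(F₁/F₀) = 138600 × 2694/1446 = 258220 Tg N.
The anomaly ΔM(t) = M(t) − M_∞ decays as ΔM₀·e^(−t/τ) with ΔM₀ = 138600 − 258220 = −119600 Tg N.
At t = 142 yr, e^(−t/τ) = e^(−1.481) = 0.2273, so ΔM = −27190 Tg N and M = 258220 − 27190 = 231030 Tg N.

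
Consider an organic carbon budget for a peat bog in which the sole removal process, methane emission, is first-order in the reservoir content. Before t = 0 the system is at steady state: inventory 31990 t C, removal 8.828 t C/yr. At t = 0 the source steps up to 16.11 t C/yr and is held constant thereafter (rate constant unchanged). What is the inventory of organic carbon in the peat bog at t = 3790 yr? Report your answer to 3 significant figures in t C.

49100 t C

The sink rate constant is k = F₀/M₀ = 8.828/31990 = 0.0002760 yr⁻¹.
Solving dM/dt = F₁ − kM with M(0) = M₀ gives M(t) = F₁/k + (M₀ − F₁/k)·e^(−kt).
F₁/k = 16.11/0.0002760 = 58378 t C; kt = 0.0002760 × 3790 = 1.046, e^(−kt) = 0.3514.
M(3790) = 58378 + (31990 − 58378) × 0.3514 = 58378 − 9272 = 49106 t C.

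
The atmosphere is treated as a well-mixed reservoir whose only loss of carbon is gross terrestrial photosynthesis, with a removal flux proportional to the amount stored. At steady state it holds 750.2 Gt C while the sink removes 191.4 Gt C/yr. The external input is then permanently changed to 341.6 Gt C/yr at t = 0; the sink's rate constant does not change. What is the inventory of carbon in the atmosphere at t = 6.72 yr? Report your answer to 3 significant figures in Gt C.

τ = M₀/F₀ = 750.2/191.4 = 3.920 yr; rate constant k = 1/τ.
New steady state M_∞ = F₁/k = F₁·τ = 341.6 × 3.920 = 1338.9 Gt C.
M(t) = M_∞ + (M₀ − M_∞)·e^(−t/τ); t/τ = 6.72/3.920 = 1.714, so e^(−t/τ) = 0.1801.
M(t) = 1338.9 − 588.7 × 0.1801 = 1232.9 Gt C.

1230 Gt C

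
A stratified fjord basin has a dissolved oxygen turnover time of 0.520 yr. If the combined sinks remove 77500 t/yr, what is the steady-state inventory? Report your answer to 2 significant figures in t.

τ = M/F ⇒ M = τ × F = 0.520 × 77500 = 40300 t.

40000 t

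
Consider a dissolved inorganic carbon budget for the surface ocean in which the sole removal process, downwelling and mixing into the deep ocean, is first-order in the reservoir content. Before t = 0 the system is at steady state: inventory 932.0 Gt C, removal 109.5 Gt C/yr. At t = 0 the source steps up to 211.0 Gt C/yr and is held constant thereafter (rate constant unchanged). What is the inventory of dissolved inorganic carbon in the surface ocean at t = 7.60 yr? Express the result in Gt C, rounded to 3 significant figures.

Residence time τ = M₀/F₀ = 8.511 yr. The eventual steady state is M_∞ = M₀·(F₁/F₀) = 932.0 × 211.0/109.5 = 1795.9 Gt C.
The anomaly ΔM(t) = M(t) − M_∞ decays as ΔM₀·e^(−t/τ) with ΔM₀ = 932.0 − 1795.9 = −863.9 Gt C.
At t = 7.60 yr, e^(−t/τ) = e^(−0.8929) = 0.4095, so ΔM = −353.7 Gt C and M = 1795.9 − 353.7 = 1442.2 Gt C.

1440 Gt C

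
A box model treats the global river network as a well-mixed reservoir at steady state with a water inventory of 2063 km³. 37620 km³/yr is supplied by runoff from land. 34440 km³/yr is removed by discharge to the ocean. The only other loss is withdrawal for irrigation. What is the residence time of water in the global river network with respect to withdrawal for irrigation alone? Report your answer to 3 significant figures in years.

At steady state ΣF_in = ΣF_out.
ΣF_in = 37620 km³/yr.
Withdrawal for irrigation flux = ΣF_in − (34440) = 37620 − 34440 = 3180 km³/yr.
τ = M / F = 2063 / 3180 = 0.6487 yr.

0.649 yr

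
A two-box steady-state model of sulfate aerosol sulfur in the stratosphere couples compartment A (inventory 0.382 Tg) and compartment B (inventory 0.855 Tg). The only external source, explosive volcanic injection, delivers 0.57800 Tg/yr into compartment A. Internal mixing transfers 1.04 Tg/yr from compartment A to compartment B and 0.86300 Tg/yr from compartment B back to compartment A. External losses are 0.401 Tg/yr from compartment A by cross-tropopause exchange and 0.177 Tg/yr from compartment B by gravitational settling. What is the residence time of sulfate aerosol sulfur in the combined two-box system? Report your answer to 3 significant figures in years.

2.14 yr

Residence time in the combined system uses the total inventory and the total *external* removal — internal exchanges between the two boxes cancel.
M_total = 0.382 + 0.855 = 1.2370 Tg.
ΣF_external_out = 0.401 + 0.177 = 0.57800 Tg/yr.
τ = M_total / ΣF_ext = 1.2370 / 0.57800 = 2.140 yr.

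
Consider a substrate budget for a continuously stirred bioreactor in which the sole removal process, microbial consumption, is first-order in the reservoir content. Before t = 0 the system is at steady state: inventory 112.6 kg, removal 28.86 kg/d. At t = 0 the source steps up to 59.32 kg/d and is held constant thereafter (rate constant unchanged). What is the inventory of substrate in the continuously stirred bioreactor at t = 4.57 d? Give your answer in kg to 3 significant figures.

195 kg

τ = M₀/F₀ = 112.6/28.86 = 3.902 d; rate constant k = 1/τ.
New steady state M_∞ = F₁/k = F₁·τ = 59.32 × 3.902 = 231.44 kg.
M(t) = M_∞ + (M₀ − M_∞)·e^(−t/τ); t/τ = 4.57/3.902 = 1.171, so e^(−t/τ) = 0.3100.
M(t) = 231.44 − 118.8 × 0.3100 = 194.61 kg.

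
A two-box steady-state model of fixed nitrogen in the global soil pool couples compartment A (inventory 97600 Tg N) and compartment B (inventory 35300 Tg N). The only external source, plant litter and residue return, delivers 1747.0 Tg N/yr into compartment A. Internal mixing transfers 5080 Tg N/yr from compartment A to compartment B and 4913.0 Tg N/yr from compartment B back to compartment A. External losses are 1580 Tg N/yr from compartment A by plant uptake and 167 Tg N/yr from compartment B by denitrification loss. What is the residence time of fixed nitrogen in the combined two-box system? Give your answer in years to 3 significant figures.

For the system as a whole, the A↔B exchange is internal and contributes nothing to the throughput; only the external sinks remove mass.
M_total = 97600 + 35300 = 132900 Tg N.
ΣF_external_out = 1580 + 167 = 1747.0 Tg N/yr.
τ = M_total / ΣF_ext = 132900 / 1747.0 = 76.07 yr.

76.1 yr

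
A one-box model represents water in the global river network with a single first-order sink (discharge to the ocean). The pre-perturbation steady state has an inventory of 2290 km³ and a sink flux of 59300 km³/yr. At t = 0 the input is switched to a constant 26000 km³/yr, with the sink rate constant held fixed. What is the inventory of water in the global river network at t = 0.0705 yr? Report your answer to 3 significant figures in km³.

τ = M₀/F₀ = 2290/59300 = 0.03862 yr; rate constant k = 1/τ.
New steady state M_∞ = F₁/k = F₁·τ = 26000 × 0.03862 = 1004.0 km³.
M(t) = M_∞ + (M₀ − M_∞)·e^(−t/τ); t/τ = 0.0705/0.03862 = 1.826, so e^(−t/τ) = 0.1611.
M(t) = 1004.0 + 1286 × 0.1611 = 1211.2 km³.

1210 km³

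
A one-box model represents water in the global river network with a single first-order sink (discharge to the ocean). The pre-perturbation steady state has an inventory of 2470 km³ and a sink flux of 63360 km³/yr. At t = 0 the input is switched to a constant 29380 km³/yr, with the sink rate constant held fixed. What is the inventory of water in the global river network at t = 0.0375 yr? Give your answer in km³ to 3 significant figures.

Residence time τ = M₀/F₀ = 0.03898 yr. The eventual steady state is M_∞ = M₀·(F₁/F₀) = 2470 × 29380/63360 = 1145.3 km³.
The anomaly ΔM(t) = M(t) − M_∞ decays as ΔM₀·e^(−t/τ) with ΔM₀ = 2470 − 1145.3 = 1325 km³.
At t = 0.0375 yr, e^(−t/τ) = e^(−0.9619) = 0.3821, so ΔM = 506.2 km³ and M = 1145.3 + 506.2 = 1651.6 km³.

1650 km³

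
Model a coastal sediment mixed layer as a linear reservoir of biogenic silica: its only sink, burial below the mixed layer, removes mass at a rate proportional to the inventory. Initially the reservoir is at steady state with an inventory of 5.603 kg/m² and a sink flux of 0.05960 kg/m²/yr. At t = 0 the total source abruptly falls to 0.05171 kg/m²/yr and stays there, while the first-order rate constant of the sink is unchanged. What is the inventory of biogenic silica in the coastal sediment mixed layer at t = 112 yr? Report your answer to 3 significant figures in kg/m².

5.09 kg/m²

The sink rate constant is k = F₀/M₀ = 0.05960/5.603 = 0.01064 yr⁻¹.
Solving dM/dt = F₁ − kM with M(0) = M₀ gives M(t) = F₁/k + (M₀ − F₁/k)·e^(−kt).
F₁/k = 0.05171/0.01064 = 4.8613 kg/m²; kt = 0.01064 × 112 = 1.191, e^(−kt) = 0.3038.
M(112) = 4.8613 + (5.603 − 4.8613) × 0.3038 = 4.8613 + 0.2253 = 5.0866 kg/m².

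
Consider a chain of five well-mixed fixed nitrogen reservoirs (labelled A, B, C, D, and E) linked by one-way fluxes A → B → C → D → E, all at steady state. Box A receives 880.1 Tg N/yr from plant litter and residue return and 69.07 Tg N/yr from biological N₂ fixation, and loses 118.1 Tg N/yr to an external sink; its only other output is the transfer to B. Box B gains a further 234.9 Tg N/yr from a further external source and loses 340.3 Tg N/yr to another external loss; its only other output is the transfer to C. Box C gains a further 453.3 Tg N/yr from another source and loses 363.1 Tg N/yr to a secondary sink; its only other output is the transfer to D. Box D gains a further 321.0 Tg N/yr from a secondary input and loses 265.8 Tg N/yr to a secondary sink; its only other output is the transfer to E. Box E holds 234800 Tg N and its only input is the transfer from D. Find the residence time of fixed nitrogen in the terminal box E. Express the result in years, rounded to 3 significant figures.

Box A: F(A→B) = (880.1 + 69.07) − 118.1 = 831.07 Tg N/yr.
Box B: F(B→C) = (831.07 + 234.9) − 340.3 = 725.67 Tg N/yr.
Box C: F(C→D) = (725.67 + 453.3) − 363.1 = 815.87 Tg N/yr.
Box D: F(D→E) = (815.87 + 321.0) − 265.8 = 871.07 Tg N/yr.
Box E throughput = its input = 871.07 Tg N/yr; τ = 234800 / 871.07 = 269.6 yr.

270 yr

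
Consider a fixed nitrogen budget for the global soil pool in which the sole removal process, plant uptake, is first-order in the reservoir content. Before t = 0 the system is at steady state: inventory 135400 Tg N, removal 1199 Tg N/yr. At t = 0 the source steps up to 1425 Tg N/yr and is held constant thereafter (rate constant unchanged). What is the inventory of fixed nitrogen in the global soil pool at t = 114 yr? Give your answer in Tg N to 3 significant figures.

152000 Tg N

Residence time τ = M₀/F₀ = 112.9 yr. The eventual steady state is M_∞ = M₀·(F₁/F₀) = 135400 × 1425/1199 = 160920 Tg N.
The anomaly ΔM(t) = M(t) − M_∞ decays as ΔM₀·e^(−t/τ) with ΔM₀ = 135400 − 160920 = −25520 Tg N.
At t = 114 yr, e^(−t/τ) = e^(−1.009) = 0.3644, so ΔM = −9300 Tg N and M = 160920 − 9300 = 151620 Tg N.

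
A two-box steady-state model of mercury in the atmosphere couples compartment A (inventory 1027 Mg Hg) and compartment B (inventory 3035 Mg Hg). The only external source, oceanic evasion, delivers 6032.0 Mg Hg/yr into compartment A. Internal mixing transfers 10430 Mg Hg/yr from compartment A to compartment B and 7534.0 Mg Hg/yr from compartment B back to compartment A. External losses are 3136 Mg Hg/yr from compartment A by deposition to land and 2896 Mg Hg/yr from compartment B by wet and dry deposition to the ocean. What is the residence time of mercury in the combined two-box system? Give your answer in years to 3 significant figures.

For the system as a whole, the A↔B exchange is internal and contributes nothing to the throughput; only the external sinks remove mass.
M_total = 1027 + 3035 = 4062.0 Mg Hg.
ΣF_external_out = 3136 + 2896 = 6032.0 Mg Hg/yr.
τ = M_total / ΣF_ext = 4062.0 / 6032.0 = 0.6734 yr.

0.673 yr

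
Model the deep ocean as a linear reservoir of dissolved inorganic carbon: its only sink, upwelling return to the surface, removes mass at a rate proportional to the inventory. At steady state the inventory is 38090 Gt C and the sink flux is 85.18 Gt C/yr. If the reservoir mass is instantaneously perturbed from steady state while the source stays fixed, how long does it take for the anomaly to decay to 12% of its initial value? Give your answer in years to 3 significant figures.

For a linear reservoir the anomaly decays as exp(−t/τ) with τ = M/F = 38090/85.18 = 447.2 yr.
exp(−t/τ) = 0.12 ⇒ t = −τ ln(0.12) = 447.2 × 2.120 = 948.1 yr.

948 yr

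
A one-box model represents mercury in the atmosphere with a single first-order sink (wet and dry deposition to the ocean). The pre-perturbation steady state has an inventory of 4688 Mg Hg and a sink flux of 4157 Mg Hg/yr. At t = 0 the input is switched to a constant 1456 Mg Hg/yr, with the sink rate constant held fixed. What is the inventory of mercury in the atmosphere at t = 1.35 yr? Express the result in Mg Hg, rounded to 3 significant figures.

The sink rate constant is k = F₀/M₀ = 4157/4688 = 0.8867 yr⁻¹.
Solving dM/dt = F₁ − kM with M(0) = M₀ gives M(t) = F₁/k + (M₀ − F₁/k)·e^(−kt).
F₁/k = 1456/0.8867 = 1642.0 Mg Hg; kt = 0.8867 × 1.35 = 1.197, e^(−kt) = 0.3021.
M(1.35) = 1642.0 + (4688 − 1642.0) × 0.3021 = 1642.0 + 920.1 = 2562.1 Mg Hg.

2560 Mg Hg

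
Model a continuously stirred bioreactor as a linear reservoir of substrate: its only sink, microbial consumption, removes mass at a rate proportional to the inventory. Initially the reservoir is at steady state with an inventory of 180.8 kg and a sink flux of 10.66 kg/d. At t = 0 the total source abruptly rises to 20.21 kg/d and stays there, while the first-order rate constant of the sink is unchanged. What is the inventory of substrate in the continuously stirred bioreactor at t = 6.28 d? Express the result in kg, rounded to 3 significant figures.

The sink rate constant is k = F₀/M₀ = 10.66/180.8 = 0.05896 d⁻¹.
Solving dM/dt = F₁ − kM with M(0) = M₀ gives M(t) = F₁/k + (M₀ − F₁/k)·e^(−kt).
F₁/k = 20.21/0.05896 = 342.77 kg; kt = 0.05896 × 6.28 = 0.3703, e^(−kt) = 0.6905.
M(6.28) = 342.77 + (180.8 − 342.77) × 0.6905 = 342.77 − 111.9 = 230.92 kg.

231 kg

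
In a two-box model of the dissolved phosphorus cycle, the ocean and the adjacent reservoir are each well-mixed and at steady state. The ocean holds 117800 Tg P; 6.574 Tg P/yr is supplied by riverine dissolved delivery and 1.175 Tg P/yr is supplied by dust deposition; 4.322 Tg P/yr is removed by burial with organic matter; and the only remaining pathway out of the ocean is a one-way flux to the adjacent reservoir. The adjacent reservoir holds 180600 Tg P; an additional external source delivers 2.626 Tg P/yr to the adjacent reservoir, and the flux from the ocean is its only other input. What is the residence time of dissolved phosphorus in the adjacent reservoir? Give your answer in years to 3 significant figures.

Balance the ocean: ΣF_in = 6.574 + 1.175 = 7.7490 Tg P/yr.
Flux to the adjacent reservoir = ΣF_in − (4.322) = 3.4270 Tg P/yr.
Total input to the adjacent reservoir = 3.4270 + 2.626 = 6.0530 Tg P/yr; at steady state this equals its total output.
τ = M / F = 180600 / 6.0530 = 29840 yr.

29800 yr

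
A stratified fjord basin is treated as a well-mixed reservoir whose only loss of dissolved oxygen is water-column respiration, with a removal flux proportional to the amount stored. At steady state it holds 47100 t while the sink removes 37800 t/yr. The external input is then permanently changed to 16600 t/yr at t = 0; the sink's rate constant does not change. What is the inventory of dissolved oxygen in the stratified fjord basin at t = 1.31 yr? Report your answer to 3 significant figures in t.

τ = M₀/F₀ = 47100/37800 = 1.246 yr; rate constant k = 1/τ.
New steady state M_∞ = F₁/k = F₁·τ = 16600 × 1.246 = 20684 t.
M(t) = M_∞ + (M₀ − M_∞)·e^(−t/τ); t/τ = 1.31/1.246 = 1.051, so e^(−t/τ) = 0.3495.
M(t) = 20684 + 26420 × 0.3495 = 29916 t.

29900 t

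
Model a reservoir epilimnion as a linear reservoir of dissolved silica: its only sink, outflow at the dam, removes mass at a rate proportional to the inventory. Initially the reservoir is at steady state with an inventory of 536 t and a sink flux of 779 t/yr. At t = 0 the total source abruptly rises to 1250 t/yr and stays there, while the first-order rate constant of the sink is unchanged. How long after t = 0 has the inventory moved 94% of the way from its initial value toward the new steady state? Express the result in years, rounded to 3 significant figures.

τ = M₀/F₀ = 536/779 = 0.6881 yr.
The remaining gap fraction is e^(−t/τ); 94% covered ⇒ e^(−t/τ) = 0.0600.
t = −τ ln(0.0600) = 0.6881 × 2.813 = 1.936 yr.

1.94 yr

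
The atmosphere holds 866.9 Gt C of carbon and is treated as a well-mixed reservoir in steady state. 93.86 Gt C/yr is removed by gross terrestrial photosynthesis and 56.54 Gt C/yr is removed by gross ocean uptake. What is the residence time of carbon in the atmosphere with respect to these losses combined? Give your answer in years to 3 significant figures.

5.76 yr

Total removal = 93.86 + 56.54 = 150.40 Gt C/yr.
τ = M / ΣF_out = 866.9 / 150.40 = 5.764 yr.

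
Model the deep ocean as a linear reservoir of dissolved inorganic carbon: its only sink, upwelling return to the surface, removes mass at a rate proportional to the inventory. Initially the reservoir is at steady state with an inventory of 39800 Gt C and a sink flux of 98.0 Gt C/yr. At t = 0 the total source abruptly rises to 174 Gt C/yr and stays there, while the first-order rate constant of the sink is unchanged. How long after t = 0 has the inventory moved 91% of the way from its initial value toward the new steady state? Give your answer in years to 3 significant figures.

τ = M₀/F₀ = 39800/98.0 = 406.1 yr.
The remaining gap fraction is e^(−t/τ); 91% covered ⇒ e^(−t/τ) = 0.0900.
t = −τ ln(0.0900) = 406.1 × 2.408 = 977.9 yr.

978 yr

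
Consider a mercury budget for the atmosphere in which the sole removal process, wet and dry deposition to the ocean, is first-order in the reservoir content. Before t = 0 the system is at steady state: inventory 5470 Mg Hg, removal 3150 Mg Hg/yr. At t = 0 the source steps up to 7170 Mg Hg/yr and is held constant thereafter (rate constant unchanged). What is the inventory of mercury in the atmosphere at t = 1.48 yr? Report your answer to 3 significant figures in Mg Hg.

9470 Mg Hg

The sink rate constant is k = F₀/M₀ = 3150/5470 = 0.5759 yr⁻¹.
Solving dM/dt = F₁ − kM with M(0) = M₀ gives M(t) = F₁/k + (M₀ − F₁/k)·e^(−kt).
F₁/k = 7170/0.5759 = 12451 Mg Hg; kt = 0.5759 × 1.48 = 0.8523, e^(−kt) = 0.4264.
M(1.48) = 12451 + (5470 − 12451) × 0.4264 = 12451 − 2977 = 9473.9 Mg Hg.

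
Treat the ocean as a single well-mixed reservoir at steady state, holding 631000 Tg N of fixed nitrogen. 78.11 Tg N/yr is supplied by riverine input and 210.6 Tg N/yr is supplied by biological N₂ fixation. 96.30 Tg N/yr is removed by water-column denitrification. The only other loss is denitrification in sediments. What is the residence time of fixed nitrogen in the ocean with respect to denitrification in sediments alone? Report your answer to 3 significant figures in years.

3280 yr

At steady state ΣF_in = ΣF_out.
ΣF_in = 78.11 + 210.6 = 288.71 Tg N/yr.
Denitrification in sediments flux = ΣF_in − (96.30) = 288.71 − 96.30 = 192.4 Tg N/yr.
τ = M / F = 631000 / 192.4 = 3279 yr.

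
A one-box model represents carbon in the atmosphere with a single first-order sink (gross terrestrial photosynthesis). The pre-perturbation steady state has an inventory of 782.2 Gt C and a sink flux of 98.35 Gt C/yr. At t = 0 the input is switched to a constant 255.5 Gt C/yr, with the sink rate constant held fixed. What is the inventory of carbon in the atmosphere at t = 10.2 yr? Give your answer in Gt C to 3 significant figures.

The sink rate constant is k = F₀/M₀ = 98.35/782.2 = 0.1257 yr⁻¹.
Solving dM/dt = F₁ − kM with M(0) = M₀ gives M(t) = F₁/k + (M₀ − F₁/k)·e^(−kt).
F₁/k = 255.5/0.1257 = 2032.0 Gt C; kt = 0.1257 × 10.2 = 1.282, e^(−kt) = 0.2773.
M(10.2) = 2032.0 + (782.2 − 2032.0) × 0.2773 = 2032.0 − 346.6 = 1685.4 Gt C.

1690 Gt C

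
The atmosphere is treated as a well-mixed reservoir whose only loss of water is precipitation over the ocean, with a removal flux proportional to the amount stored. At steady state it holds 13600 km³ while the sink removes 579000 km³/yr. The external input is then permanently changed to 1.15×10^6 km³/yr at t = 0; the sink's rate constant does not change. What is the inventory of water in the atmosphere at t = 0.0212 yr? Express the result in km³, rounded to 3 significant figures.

τ = M₀/F₀ = 13600/579000 = 0.02349 yr; rate constant k = 1/τ.
New steady state M_∞ = F₁/k = F₁·τ = 1.15×10^6 × 0.02349 = 27012 km³.
M(t) = M_∞ + (M₀ − M_∞)·e^(−t/τ); t/τ = 0.0212/0.02349 = 0.9026, so e^(−t/τ) = 0.4055.
M(t) = 27012 − 13410 × 0.4055 = 21573 km³.

21600 km³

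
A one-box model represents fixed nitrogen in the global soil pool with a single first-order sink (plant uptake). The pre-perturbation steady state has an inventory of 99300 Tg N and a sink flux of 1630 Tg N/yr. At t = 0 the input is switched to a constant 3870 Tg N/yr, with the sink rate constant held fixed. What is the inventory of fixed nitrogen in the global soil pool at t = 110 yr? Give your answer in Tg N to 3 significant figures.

213000 Tg N

The sink rate constant is k = F₀/M₀ = 1630/99300 = 0.01641 yr⁻¹.
Solving dM/dt = F₁ − kM with M(0) = M₀ gives M(t) = F₁/k + (M₀ − F₁/k)·e^(−kt).
F₁/k = 3870/0.01641 = 235760 Tg N; kt = 0.01641 × 110 = 1.806, e^(−kt) = 0.1644.
M(110) = 235760 + (99300 − 235760) × 0.1644 = 235760 − 22430 = 213330 Tg N.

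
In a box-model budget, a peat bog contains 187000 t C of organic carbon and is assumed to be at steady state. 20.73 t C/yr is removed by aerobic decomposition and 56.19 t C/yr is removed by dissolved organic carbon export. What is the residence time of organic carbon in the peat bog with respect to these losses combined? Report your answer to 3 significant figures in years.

2430 yr

Total removal = 20.73 + 56.19 = 76.920 t C/yr.
τ = M / ΣF_out = 187000 / 76.920 = 2431 yr.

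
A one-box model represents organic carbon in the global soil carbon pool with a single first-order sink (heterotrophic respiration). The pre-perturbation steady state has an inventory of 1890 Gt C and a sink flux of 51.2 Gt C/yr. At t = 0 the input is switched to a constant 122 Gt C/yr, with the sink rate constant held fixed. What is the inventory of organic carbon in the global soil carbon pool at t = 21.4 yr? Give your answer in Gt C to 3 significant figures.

Residence time τ = M₀/F₀ = 36.91 yr. The eventual steady state is M_∞ = M₀·(F₁/F₀) = 1890 × 122/51.2 = 4503.5 Gt C.
The anomaly ΔM(t) = M(t) − M_∞ decays as ΔM₀·e^(−t/τ) with ΔM₀ = 1890 − 4503.5 = −2614 Gt C.
At t = 21.4 yr, e^(−t/τ) = e^(−0.5797) = 0.5601, so ΔM = −1464 Gt C and M = 4503.5 − 1464 = 3039.8 Gt C.

3040 Gt C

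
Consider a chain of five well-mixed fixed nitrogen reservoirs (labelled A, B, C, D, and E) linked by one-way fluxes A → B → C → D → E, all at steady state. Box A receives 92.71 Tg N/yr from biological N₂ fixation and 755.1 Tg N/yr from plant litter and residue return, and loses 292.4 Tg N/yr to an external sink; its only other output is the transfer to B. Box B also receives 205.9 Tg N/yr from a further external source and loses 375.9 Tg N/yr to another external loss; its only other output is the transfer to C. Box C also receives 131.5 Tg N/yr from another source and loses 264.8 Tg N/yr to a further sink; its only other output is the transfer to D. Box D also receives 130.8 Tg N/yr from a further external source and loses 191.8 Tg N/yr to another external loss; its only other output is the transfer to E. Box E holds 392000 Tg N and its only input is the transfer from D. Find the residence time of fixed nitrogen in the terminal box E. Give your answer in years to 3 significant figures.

Box A: F(A→B) = (92.71 + 755.1) − 292.4 = 555.41 Tg N/yr.
Box B: F(B→C) = (555.41 + 205.9) − 375.9 = 385.41 Tg N/yr.
Box C: F(C→D) = (385.41 + 131.5) − 264.8 = 252.11 Tg N/yr.
Box D: F(D→E) = (252.11 + 130.8) − 191.8 = 191.11 Tg N/yr.
Box E throughput = its input = 191.11 Tg N/yr; τ = 392000 / 191.11 = 2051 yr.

2050 yr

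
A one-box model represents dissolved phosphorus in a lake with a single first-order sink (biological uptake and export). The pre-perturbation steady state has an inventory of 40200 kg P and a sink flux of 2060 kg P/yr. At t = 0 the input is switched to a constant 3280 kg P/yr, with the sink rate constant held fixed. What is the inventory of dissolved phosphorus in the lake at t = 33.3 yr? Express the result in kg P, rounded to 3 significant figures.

The sink rate constant is k = F₀/M₀ = 2060/40200 = 0.05124 yr⁻¹.
Solving dM/dt = F₁ − kM with M(0) = M₀ gives M(t) = F₁/k + (M₀ − F₁/k)·e^(−kt).
F₁/k = 3280/0.05124 = 64008 kg P; kt = 0.05124 × 33.3 = 1.706, e^(−kt) = 0.1815.
M(33.3) = 64008 + (40200 − 64008) × 0.1815 = 64008 − 4321 = 59686 kg P.

59700 kg P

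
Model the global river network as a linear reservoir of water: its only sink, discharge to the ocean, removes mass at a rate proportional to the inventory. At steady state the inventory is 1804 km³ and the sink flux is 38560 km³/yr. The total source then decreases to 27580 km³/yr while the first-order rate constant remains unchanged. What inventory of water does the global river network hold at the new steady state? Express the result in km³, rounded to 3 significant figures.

1290 km³

Rate constant k = F/M = 38560 / 1804 = 21.37 yr⁻¹.
At the new steady state, source = k·M_new ⇒ M_new = 27580 / 21.37 = 1290 km³.
(Equivalently M_new = M × F_new/F_old = 1804 × 27580/38560.)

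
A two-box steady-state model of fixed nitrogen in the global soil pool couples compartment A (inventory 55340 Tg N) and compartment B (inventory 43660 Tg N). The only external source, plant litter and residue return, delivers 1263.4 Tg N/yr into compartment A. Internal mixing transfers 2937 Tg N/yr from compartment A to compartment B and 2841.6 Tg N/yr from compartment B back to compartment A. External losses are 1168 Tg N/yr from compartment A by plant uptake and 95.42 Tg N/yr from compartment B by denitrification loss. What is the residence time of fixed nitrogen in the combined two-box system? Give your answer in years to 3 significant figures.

78.4 yr

Treat the two boxes together as one reservoir: the mixing fluxes between them are internal recycling, so τ = ΣM / Σ(external losses).
M_total = 55340 + 43660 = 99000 Tg N.
ΣF_external_out = 1168 + 95.42 = 1263.4 Tg N/yr.
τ = M_total / ΣF_ext = 99000 / 1263.4 = 78.36 yr.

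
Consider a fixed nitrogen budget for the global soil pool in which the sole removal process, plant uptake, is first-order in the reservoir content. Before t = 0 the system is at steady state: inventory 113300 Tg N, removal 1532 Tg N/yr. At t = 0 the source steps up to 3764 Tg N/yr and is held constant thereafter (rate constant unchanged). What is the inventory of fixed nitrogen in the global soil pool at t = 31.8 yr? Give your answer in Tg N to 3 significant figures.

171000 Tg N

The sink rate constant is k = F₀/M₀ = 1532/113300 = 0.01352 yr⁻¹.
Solving dM/dt = F₁ − kM with M(0) = M₀ gives M(t) = F₁/k + (M₀ − F₁/k)·e^(−kt).
F₁/k = 3764/0.01352 = 278370 Tg N; kt = 0.01352 × 31.8 = 0.4300, e^(−kt) = 0.6505.
M(31.8) = 278370 + (113300 − 278370) × 0.6505 = 278370 − 107400 = 170990 Tg N.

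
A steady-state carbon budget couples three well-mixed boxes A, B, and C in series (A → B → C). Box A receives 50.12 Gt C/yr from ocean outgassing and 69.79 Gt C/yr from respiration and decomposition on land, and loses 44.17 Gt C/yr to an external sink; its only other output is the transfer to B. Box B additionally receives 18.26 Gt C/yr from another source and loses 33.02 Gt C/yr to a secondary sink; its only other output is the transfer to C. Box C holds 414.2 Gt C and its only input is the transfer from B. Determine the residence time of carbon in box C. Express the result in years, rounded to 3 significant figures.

6.79 yr

Box A: F(A→B) = (50.12 + 69.79) − 44.17 = 75.740 Gt C/yr.
Box B: F(B→C) = (75.740 + 18.26) − 33.02 = 60.980 Gt C/yr.
Box C throughput = its input = 60.980 Gt C/yr; τ = 414.2 / 60.980 = 6.792 yr.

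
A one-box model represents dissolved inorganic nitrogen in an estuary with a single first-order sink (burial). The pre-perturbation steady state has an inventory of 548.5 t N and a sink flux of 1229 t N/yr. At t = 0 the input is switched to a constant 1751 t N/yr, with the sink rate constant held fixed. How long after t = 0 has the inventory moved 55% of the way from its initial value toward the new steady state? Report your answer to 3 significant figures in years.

0.356 yr

τ = M₀/F₀ = 548.5/1229 = 0.4463 yr.
The remaining gap fraction is e^(−t/τ); 55% covered ⇒ e^(−t/τ) = 0.450.
t = −τ ln(0.450) = 0.4463 × 0.7985 = 0.3564 yr.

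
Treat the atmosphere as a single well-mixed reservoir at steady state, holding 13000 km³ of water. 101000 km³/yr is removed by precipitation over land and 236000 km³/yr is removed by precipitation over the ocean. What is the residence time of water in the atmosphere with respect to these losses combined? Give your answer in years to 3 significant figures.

Total removal = 101000 + 236000 = 337000 km³/yr.
τ = M / ΣF_out = 13000 / 337000 = 0.03858 yr.

0.0386 yr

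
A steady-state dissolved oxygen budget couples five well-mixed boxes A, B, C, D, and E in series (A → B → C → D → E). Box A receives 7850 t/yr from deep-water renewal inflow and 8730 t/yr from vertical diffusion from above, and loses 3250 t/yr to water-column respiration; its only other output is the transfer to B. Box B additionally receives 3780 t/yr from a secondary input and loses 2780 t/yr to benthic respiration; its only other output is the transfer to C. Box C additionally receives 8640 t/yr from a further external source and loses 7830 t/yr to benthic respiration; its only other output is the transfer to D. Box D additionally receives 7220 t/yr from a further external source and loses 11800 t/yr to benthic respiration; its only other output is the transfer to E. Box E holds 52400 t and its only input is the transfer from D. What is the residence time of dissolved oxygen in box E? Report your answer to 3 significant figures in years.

4.96 yr

Box A: F(A→B) = (7850 + 8730) − 3250 = 13330 t/yr.
Box B: F(B→C) = (13330 + 3780) − 2780 = 14330 t/yr.
Box C: F(C→D) = (14330 + 8640) − 7830 = 15140 t/yr.
Box D: F(D→E) = (15140 + 7220) − 11800 = 10560 t/yr.
Box E throughput = its input = 10560 t/yr; τ = 52400 / 10560 = 4.962 yr.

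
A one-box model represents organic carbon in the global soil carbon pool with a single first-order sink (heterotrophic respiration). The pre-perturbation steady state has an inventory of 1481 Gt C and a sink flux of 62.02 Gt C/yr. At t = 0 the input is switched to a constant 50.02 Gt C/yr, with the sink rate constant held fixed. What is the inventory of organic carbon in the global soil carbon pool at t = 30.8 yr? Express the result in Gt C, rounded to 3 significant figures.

1270 Gt C

Residence time τ = M₀/F₀ = 23.88 yr. The eventual steady state is M_∞ = M₀·(F₁/F₀) = 1481 × 50.02/62.02 = 1194.4 Gt C.
The anomaly ΔM(t) = M(t) − M_∞ decays as ΔM₀·e^(−t/τ) with ΔM₀ = 1481 − 1194.4 = 286.6 Gt C.
At t = 30.8 yr, e^(−t/τ) = e^(−1.290) = 0.2753, so ΔM = 78.89 Gt C and M = 1194.4 + 78.89 = 1273.3 Gt C.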